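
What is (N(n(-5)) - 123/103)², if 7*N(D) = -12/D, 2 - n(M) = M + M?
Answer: 929296/519841 ≈ 1.7877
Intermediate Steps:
n(M) = 2 - 2*M (n(M) = 2 - (M + M) = 2 - 2*M)
N(D) = -12/(7*D) (N(D) = (-12/D)/7 = -12/(7*D))
(N(n(-5)) - 123/103)² = (-12/(7*(2 - 2*(-5))) - 123/103)² = (-12/(7*(2 + 10)) - 123/103)² = (-12/7/12 - 1*123/103)² = (-12/7*1/12 - 123/103)² = (-⅐ - 123/103)² = (-964/721)² = 929296/519841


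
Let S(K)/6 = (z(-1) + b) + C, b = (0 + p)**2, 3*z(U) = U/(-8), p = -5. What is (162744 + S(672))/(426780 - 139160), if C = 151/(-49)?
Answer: 31923649/56373520 ≈ 0.56629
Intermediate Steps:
z(U) = -U/24 (z(U) = (U/(-8))/3 = (U*(-1/8))/3 = (-U/8)/3 = -U/24)
b = 25 (b = (0 - 5)**2 = (-5)**2 = 25)
C = -151/49 (C = 151*(-1/49) = -151/49 ≈ -3.0816)
S(K) = 25825/196 (S(K) = 6*((-1/24*(-1) + 25) - 151/49) = 6*((1/24 + 25) - 151/49) = 6*(601/24 - 151/49) = 6*(25825/1176) = 25825/196)
(162744 + S(672))/(426780 - 139160) = (162744 + 25825/196)/(426780 - 139160) = (31923649/196)/287620 = (31923649/196)*(1/287620) = 31923649/56373520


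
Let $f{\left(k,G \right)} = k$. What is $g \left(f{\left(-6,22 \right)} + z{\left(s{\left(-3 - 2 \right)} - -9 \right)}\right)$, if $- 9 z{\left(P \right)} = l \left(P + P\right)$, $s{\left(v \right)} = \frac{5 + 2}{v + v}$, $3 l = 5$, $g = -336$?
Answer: $\frac{27440}{9} \approx 3048.9$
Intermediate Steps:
$l = \frac{5}{3}$ ($l = \frac{1}{3} \cdot 5 = \frac{5}{3} \approx 1.6667$)
$s{\left(v \right)} = \frac{7}{2 v}$
$z{\left(P \right)} = - \frac{10 P}{27}$ ($z{\left(P \right)} = - \frac{\frac{5}{3} \left(P + P\right)}{9} = - \frac{\frac{5}{3} \cdot 2 P}{9} = - \frac{\frac{10}{3} P}{9} = - \frac{10 P}{27}$)
$g \left(f{\left(-6,22 \right)} + z{\left(s{\left(-3 - 2 \right)} - -9 \right)}\right) = - 336 \left(-6 - \frac{10 \left(\frac{7}{2 \left(-3 - 2\right)} - -9\right)}{27}\right) = - 336 \left(-6 - \frac{10 \left(\frac{7}{2 \left(-3 - 2\right)} + 9\right)}{27}\right) = - 336 \left(-6 - \frac{10 \left(\frac{7}{2 \left(-5\right)} + 9\right)}{27}\right) = - 336 \left(-6 - \frac{10 \left(\frac{7}{2} \left(- \frac{1}{5}\right) + 9\right)}{27}\right) = - 336 \left(-6 - \frac{10 \left(- \frac{7}{10} + 9\right)}{27}\right) = - 336 \left(-6 - \frac{83}{27}\right) = \left(-336\right) \left(- \frac{245}{27}\right) = \frac{27440}{9}$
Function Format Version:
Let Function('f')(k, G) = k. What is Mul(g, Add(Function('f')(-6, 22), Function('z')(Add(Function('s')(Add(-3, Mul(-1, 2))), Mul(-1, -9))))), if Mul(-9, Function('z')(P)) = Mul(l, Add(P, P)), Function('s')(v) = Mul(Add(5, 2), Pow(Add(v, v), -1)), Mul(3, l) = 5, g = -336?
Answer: Rational(27440, 9) ≈ 3048.9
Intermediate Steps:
l = Rational(5, 3) (l = Mul(Rational(1, 3), 5) = Rational(5, 3) ≈ 1.6667)
Function('s')(v) = Mul(Rational(7, 2), Pow(v, -1)) (Function('s')(v) = Mul(7, Pow(Mul(2, v), -1)) = Mul(7, Mul(Rational(1, 2), Pow(v, -1))) = Mul(Rational(7, 2), Pow(v, -1)))
Function('z')(P) = Mul(Rational(-10, 27), P) (Function('z')(P) = Mul(Rational(-1, 9), Mul(Rational(5, 3), Add(P, P))) = Mul(Rational(-1, 9), Mul(Rational(5, 3), Mul(2, P))) = Mul(Rational(-1, 9), Mul(Rational(10, 3), P)) = Mul(Rational(-10, 27), P))
Mul(g, Add(Function('f')(-6, 22), Function('z')(Add(Function('s')(Add(-3, Mul(-1, 2))), Mul(-1, -9))))) = Mul(-336, Add(-6, Mul(Rational(-10, 27), Add(Mul(Rational(7, 2), Pow(Add(-3, Mul(-1, 2)), -1)), Mul(-1, -9))))) = Mul(-336, Add(-6, Mul(Rational(-10, 27), Add(Mul(Rational(7, 2), Pow(Add(-3, -2), -1)), 9)))) = Mul(-336, Add(-6, Mul(Rational(-10, 27), Add(Mul(Rational(7, 2), Pow(-5, -1)), 9)))) = Mul(-336, Add(-6, Mul(Rational(-10, 27), Add(Mul(Rational(7, 2), Rational(-1, 5)), 9)))) = Mul(-336, Add(-6, Mul(Rational(-10, 27), Add(Rational(-7, 10), 9)))) = Mul(-336, Add(-6, Mul(Rational(-10, 27), Rational(83, 10)))) = Mul(-336, Add(-6, Rational(-83, 27))) = Mul(-336, Rational(-245, 27)) = Rational(27440, 9)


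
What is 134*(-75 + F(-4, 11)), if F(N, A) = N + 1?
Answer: -10452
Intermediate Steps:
F(N, A) = 1 + N
134*(-75 + F(-4, 11)) = 134*(-75 + (1 - 4)) = 134*(-75 - 3) = 134*(-78) = -10452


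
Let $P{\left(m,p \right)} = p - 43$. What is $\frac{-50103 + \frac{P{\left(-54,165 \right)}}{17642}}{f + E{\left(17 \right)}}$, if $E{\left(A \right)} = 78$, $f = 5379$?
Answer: $- \frac{441958502}{48136197} \approx -9.1814$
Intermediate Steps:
$P{\left(m,p \right)} = -43 + p$
$\frac{-50103 + \frac{P{\left(-54,165 \right)}}{17642}}{f + E{\left(17 \right)}} = \frac{-50103 + \frac{-43 + 165}{17642}}{5379 + 78} = \frac{-50103 + 122 \cdot \frac{1}{17642}}{5457} = \left(-50103 + \frac{61}{8821}\right) \frac{1}{5457} = \left(- \frac{441958502}{8821}\right) \frac{1}{5457} = - \frac{441958502}{48136197}$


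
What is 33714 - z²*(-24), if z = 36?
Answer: 64818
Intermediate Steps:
33714 - z²*(-24) = 33714 - 36²*(-24) = 33714 - 1296*(-24) = 33714 - 1*(-31104) = 33714 + 31104 = 64818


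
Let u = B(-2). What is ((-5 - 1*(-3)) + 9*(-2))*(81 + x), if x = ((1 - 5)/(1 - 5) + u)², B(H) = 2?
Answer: -1800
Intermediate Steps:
u = 2
x = 9 (x = ((1 - 5)/(1 - 5) + 2)² = (-4/(-4) + 2)² = (-4*(-¼) + 2)² = (1 + 2)² = 3² = 9)
((-5 - 1*(-3)) + 9*(-2))*(81 + x) = ((-5 - 1*(-3)) + 9*(-2))*(81 + 9) = ((-5 + 3) - 18)*90 = (-2 - 18)*90 = -20*90 = -1800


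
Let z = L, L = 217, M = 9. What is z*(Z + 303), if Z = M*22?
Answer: 108717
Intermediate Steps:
Z = 198 (Z = 9*22 = 198)
z = 217
z*(Z + 303) = 217*(198 + 303) = 217*501 = 108717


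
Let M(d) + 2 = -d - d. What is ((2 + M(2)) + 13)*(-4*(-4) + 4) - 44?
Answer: 136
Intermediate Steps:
M(d) = -2 - 2*d (M(d) = -2 + (-d - d) = -2 - 2*d)
((2 + M(2)) + 13)*(-4*(-4) + 4) - 44 = ((2 + (-2 - 2*2)) + 13)*(-4*(-4) + 4) - 44 = ((2 + (-2 - 4)) + 13)*(16 + 4) - 44 = ((2 - 6) + 13)*20 - 44 = (-4 + 13)*20 - 44 = 9*20 - 44 = 180 - 44 = 136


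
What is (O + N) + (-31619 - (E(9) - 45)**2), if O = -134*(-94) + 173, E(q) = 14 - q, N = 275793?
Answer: 255343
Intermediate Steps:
O = 12769 (O = 12596 + 173 = 12769)
(O + N) + (-31619 - (E(9) - 45)**2) = (12769 + 275793) + (-31619 - ((14 - 1*9) - 45)**2) = 288562 + (-31619 - ((14 - 9) - 45)**2) = 288562 + (-31619 - (5 - 45)**2) = 288562 + (-31619 - 1*(-40)**2) = 288562 + (-31619 - 1*1600) = 288562 + (-31619 - 1600) = 288562 - 33219 = 255343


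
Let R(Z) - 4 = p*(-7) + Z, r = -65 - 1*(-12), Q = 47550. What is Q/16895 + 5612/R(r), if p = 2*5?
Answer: -17831258/402101 ≈ -44.345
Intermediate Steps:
p = 10
r = -53 (r = -65 + 12 = -53)
R(Z) = -66 + Z (R(Z) = 4 + (10*(-7) + Z) = 4 + (-70 + Z) = -66 + Z)
Q/16895 + 5612/R(r) = 47550/16895 + 5612/(-66 - 53) = 47550*(1/16895) + 5612/(-119) = 9510/3379 + 5612*(-1/119) = 9510/3379 - 5612/119 = -17831258/402101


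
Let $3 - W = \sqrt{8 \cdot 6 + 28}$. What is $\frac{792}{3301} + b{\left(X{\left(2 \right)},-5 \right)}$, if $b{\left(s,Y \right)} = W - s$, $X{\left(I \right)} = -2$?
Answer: $\frac{17297}{3301} - 2 \sqrt{19} \approx -3.4779$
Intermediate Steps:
$W = 3 - 2 \sqrt{19}$ ($W = 3 - \sqrt{8 \cdot 6 + 28} = 3 - \sqrt{48 + 28} = 3 - \sqrt{76} = 3 - 2 \sqrt{19} \approx -5.7178$)
$b{\left(s,Y \right)} = 3 - s - 2 \sqrt{19}$ ($b{\left(s,Y \right)} = \left(3 - 2 \sqrt{19}\right) - s = 3 - s - 2 \sqrt{19}$)
$\frac{792}{3301} + b{\left(X{\left(2 \right)},-5 \right)} = \frac{792}{3301} - \left(-5 + 2 \sqrt{19}\right) = 792 \cdot \frac{1}{3301} + \left(3 + 2 - 2 \sqrt{19}\right) = \frac{792}{3301} + \left(5 - 2 \sqrt{19}\right) = \frac{17297}{3301} - 2 \sqrt{19}$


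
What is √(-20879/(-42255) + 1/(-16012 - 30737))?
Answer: 2*√5950707992696955/219486555 ≈ 0.70292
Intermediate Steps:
√(-20879/(-42255) + 1/(-16012 - 30737)) = √(-20879*(-1/42255) + 1/(-46749)) = √(20879/42255 - 1/46749) = √(325343372/658459665) = 2*√5950707992696955/219486555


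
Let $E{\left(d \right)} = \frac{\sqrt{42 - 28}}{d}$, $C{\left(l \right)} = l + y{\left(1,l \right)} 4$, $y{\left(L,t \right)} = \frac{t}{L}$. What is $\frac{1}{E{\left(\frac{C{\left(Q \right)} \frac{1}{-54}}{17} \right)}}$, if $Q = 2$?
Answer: $- \frac{5 \sqrt{14}}{6426} \approx -0.0029113$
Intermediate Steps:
$C{\left(l \right)} = 5 l$ ($C{\left(l \right)} = l + \frac{l}{1} \cdot 4 = l + l 1 \cdot 4 = l + l 4 = l + 4 l = 5 l$)
$E{\left(d \right)} = \frac{\sqrt{14}}{d}$
$\frac{1}{E{\left(\frac{C{\left(Q \right)} \frac{1}{-54}}{17} \right)}} = \frac{1}{\sqrt{14} \frac{1}{\frac{5 \cdot 2}{-54} \cdot \frac{1}{17}}} = \frac{1}{\sqrt{14} \frac{1}{10 \left(- \frac{1}{54}\right) \frac{1}{17}}} = \frac{1}{\sqrt{14} \frac{1}{\left(- \frac{5}{27}\right) \frac{1}{17}}} = \frac{1}{\sqrt{14} \frac{1}{- \frac{5}{459}}} = \frac{1}{\sqrt{14} \left(- \frac{459}{5}\right)} = \frac{1}{\left(- \frac{459}{5}\right) \sqrt{14}} = - \frac{5 \sqrt{14}}{6426}$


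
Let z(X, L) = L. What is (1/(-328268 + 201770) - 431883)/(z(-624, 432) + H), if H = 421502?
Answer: -54632335735/53373807132 ≈ -1.0236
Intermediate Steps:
(1/(-328268 + 201770) - 431883)/(z(-624, 432) + H) = (1/(-328268 + 201770) - 431883)/(432 + 421502) = (1/(-126498) - 431883)/421934 = (-1/126498 - 431883)*(1/421934) = -54632335735/126498*1/421934 = -54632335735/53373807132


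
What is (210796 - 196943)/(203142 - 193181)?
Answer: 1979/1423 ≈ 1.3907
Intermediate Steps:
(210796 - 196943)/(203142 - 193181) = 13853/9961 = 13853*(1/9961) = 1979/1423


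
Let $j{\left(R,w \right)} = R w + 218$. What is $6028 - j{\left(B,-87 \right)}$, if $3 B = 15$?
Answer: $6245$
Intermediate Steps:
$B = 5$ ($B = \frac{1}{3} \cdot 15 = 5$)
$j{\left(R,w \right)} = 218 + R w$
$6028 - j{\left(B,-87 \right)} = 6028 - \left(218 + 5 \left(-87\right)\right) = 6028 - \left(218 - 435\right) = 6028 - -217 = 6028 + 217 = 6245$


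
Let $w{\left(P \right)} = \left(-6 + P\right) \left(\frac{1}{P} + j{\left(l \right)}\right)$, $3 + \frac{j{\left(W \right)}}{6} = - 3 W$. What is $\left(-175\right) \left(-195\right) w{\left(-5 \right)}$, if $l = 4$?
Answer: $33858825$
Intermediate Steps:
$j{\left(W \right)} = -18 - 18 W$ ($j{\left(W \right)} = -18 + 6 \left(- 3 W\right) = -18 - 18 W$)
$w{\left(P \right)} = \left(-90 + \frac{1}{P}\right) \left(-6 + P\right)$ ($w{\left(P \right)} = \left(-6 + P\right) \left(\frac{1}{P} - 90\right) = \left(-6 + P\right) \left(-90 + \frac{1}{P}\right) = \left(-90 + \frac{1}{P}\right) \left(-6 + P\right)$)
$\left(-175\right) \left(-195\right) w{\left(-5 \right)} = \left(-175\right) \left(-195\right) \left(541 - -450 - \frac{6}{-5}\right) = 34125 \left(541 + 450 - - \frac{6}{5}\right) = 34125 \left(541 + 450 + \frac{6}{5}\right) = 34125 \cdot \frac{4961}{5} = 33858825$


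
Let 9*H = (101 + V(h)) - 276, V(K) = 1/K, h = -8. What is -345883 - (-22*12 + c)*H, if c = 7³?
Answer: -8264299/24 ≈ -3.4435e+5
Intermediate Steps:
c = 343
H = -467/24 (H = ((101 + 1/(-8)) - 276)/9 = ((101 - ⅛) - 276)/9 = (807/8 - 276)/9 = (⅑)*(-1401/8) = -467/24 ≈ -19.458)
-345883 - (-22*12 + c)*H = -345883 - (-22*12 + 343)*(-467)/24 = -345883 - (-264 + 343)*(-467)/24 = -345883 - 79*(-467)/24 = -345883 - 1*(-36893/24) = -345883 + 36893/24 = -8264299/24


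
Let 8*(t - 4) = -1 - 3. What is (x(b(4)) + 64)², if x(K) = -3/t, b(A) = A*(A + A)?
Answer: 195364/49 ≈ 3987.0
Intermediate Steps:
t = 7/2 (t = 4 + (-1 - 3)/8 = 4 + (⅛)*(-4) = 4 - ½ = 7/2 ≈ 3.5000)
b(A) = 2*A² (b(A) = A*(2*A) = 2*A²)
x(K) = -6/7 (x(K) = -3/7/2 = -3*2/7 = -6/7)
(x(b(4)) + 64)² = (-6/7 + 64)² = (442/7)² = 195364/49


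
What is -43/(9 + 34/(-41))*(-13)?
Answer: 22919/335 ≈ 68.415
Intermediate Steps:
-43/(9 + 34/(-41))*(-13) = -43/(9 + 34*(-1/41))*(-13) = -43/(9 - 34/41)*(-13) = -43/335/41*(-13) = -43*41/335*(-13) = -1763/335*(-13) = 22919/335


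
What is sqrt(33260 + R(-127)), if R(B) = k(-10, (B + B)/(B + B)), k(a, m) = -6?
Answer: sqrt(33254) ≈ 182.36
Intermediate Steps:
R(B) = -6
sqrt(33260 + R(-127)) = sqrt(33260 - 6) = sqrt(33254)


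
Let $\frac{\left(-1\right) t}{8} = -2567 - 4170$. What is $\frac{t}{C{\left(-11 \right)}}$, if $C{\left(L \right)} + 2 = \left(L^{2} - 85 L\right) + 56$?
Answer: $\frac{26948}{555} \approx 48.555$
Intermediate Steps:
$C{\left(L \right)} = 54 + L^{2} - 85 L$ ($C{\left(L \right)} = -2 + \left(\left(L^{2} - 85 L\right) + 56\right) = -2 + \left(56 + L^{2} - 85 L\right) = 54 + L^{2} - 85 L$)
$t = 53896$ ($t = - 8 \left(-2567 - 4170\right) = \left(-8\right) \left(-6737\right) = 53896$)
$\frac{t}{C{\left(-11 \right)}} = \frac{53896}{54 + \left(-11\right)^{2} - -935} = \frac{53896}{54 + 121 + 935} = \frac{53896}{1110} = 53896 \cdot \frac{1}{1110} = \frac{26948}{555}$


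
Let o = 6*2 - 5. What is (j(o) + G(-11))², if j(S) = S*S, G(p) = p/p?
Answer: 2500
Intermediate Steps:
o = 7 (o = 12 - 5 = 7)
G(p) = 1
j(S) = S²
(j(o) + G(-11))² = (7² + 1)² = (49 + 1)² = 50² = 2500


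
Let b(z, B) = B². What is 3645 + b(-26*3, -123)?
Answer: 18774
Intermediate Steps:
3645 + b(-26*3, -123) = 3645 + (-123)² = 3645 + 15129 = 18774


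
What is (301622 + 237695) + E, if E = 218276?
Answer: 757593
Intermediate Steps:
(301622 + 237695) + E = (301622 + 237695) + 218276 = 539317 + 218276 = 757593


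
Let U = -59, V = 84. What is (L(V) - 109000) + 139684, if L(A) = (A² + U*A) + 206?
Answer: 32990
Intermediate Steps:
L(A) = 206 + A² - 59*A (L(A) = (A² - 59*A) + 206 = 206 + A² - 59*A)
(L(V) - 109000) + 139684 = ((206 + 84² - 59*84) - 109000) + 139684 = ((206 + 7056 - 4956) - 109000) + 139684 = (2306 - 109000) + 139684 = -106694 + 139684 = 32990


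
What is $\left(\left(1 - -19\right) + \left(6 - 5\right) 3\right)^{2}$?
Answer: $529$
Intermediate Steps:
$\left(\left(1 - -19\right) + \left(6 - 5\right) 3\right)^{2} = \left(\left(1 + 19\right) + 1 \cdot 3\right)^{2} = \left(20 + 3\right)^{2} = 23^{2} = 529$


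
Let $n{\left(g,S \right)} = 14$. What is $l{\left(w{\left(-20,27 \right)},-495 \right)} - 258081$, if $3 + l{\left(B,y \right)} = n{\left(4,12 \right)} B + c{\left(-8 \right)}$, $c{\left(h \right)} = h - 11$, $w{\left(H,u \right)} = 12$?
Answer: $-257935$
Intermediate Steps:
$c{\left(h \right)} = -11 + h$
$l{\left(B,y \right)} = -22 + 14 B$ ($l{\left(B,y \right)} = -3 + \left(14 B - 19\right) = -3 + \left(-19 + 14 B\right) = -22 + 14 B$)
$l{\left(w{\left(-20,27 \right)},-495 \right)} - 258081 = \left(-22 + 14 \cdot 12\right) - 258081 = \left(-22 + 168\right) - 258081 = 146 - 258081 = -257935$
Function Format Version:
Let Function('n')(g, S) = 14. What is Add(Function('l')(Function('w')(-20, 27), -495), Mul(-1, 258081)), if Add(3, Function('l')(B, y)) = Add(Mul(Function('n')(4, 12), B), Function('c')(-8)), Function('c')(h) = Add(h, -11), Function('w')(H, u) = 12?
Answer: -257935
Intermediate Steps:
Function('c')(h) = Add(-11, h)
Function('l')(B, y) = Add(-22, Mul(14, B)) (Function('l')(B, y) = Add(-3, Add(Mul(14, B), Add(-11, -8))) = Add(-3, Add(Mul(14, B), -19)) = Add(-3, Add(-19, Mul(14, B))) = Add(-22, Mul(14, B)))
Add(Function('l')(Function('w')(-20, 27), -495), Mul(-1, 258081)) = Add(Add(-22, Mul(14, 12)), Mul(-1, 258081)) = Add(Add(-22, 168), -258081) = Add(146, -258081) = -257935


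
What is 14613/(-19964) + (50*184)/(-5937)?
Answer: -270426181/118526268 ≈ -2.2816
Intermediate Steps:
14613/(-19964) + (50*184)/(-5937) = 14613*(-1/19964) + 9200*(-1/5937) = -14613/19964 - 9200/5937 = -270426181/118526268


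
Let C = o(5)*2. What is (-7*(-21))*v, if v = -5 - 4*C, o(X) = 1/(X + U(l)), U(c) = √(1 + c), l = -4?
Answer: 147*(-5*√3 + 33*I)/(√3 - 5*I) ≈ -945.0 + 72.746*I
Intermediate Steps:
o(X) = 1/(X + I*√3) (o(X) = 1/(X + √(1 - 4)) = 1/(X + √(-3)) = 1/(X + I*√3))
C = 2/(5 + I*√3) ≈ 0.35714 - 0.12372*I
v = -45/7 + 2*I*√3/7 (v = -5 - 4*(5/14 - I*√3/14) = -5 + (-10/7 + 2*I*√3/7) = -45/7 + 2*I*√3/7 ≈ -6.4286 + 0.49487*I)
(-7*(-21))*v = (-7*(-21))*((-5*√3 + 33*I)/(√3 - 5*I)) = 147*((-5*√3 + 33*I)/(√3 - 5*I)) = 147*(-5*√3 + 33*I)/(√3 - 5*I)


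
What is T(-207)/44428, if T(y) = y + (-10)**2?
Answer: -107/44428 ≈ -0.0024084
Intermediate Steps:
T(y) = 100 + y (T(y) = y + 100 = 100 + y)
T(-207)/44428 = (100 - 207)/44428 = -107*1/44428 = -107/44428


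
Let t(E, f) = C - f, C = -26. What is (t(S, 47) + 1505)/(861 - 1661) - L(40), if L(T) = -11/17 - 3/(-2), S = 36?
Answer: -4493/1700 ≈ -2.6429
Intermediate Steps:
t(E, f) = -26 - f
L(T) = 29/34 (L(T) = -11*1/17 - 3*(-½) = -11/17 + 3/2 = 29/34)
(t(S, 47) + 1505)/(861 - 1661) - L(40) = ((-26 - 1*47) + 1505)/(861 - 1661) - 1*29/34 = ((-26 - 47) + 1505)/(-800) - 29/34 = (-73 + 1505)*(-1/800) - 29/34 = 1432*(-1/800) - 29/34 = -179/100 - 29/34 = -4493/1700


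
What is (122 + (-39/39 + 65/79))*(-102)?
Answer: -981648/79 ≈ -12426.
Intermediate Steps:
(122 + (-39/39 + 65/79))*(-102) = (122 + (-39*1/39 + 65*(1/79)))*(-102) = (122 + (-1 + 65/79))*(-102) = (122 - 14/79)*(-102) = (9624/79)*(-102) = -981648/79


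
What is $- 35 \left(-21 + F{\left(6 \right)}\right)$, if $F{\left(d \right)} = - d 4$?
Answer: $1575$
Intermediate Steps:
$F{\left(d \right)} = - 4 d$
$- 35 \left(-21 + F{\left(6 \right)}\right) = - 35 \left(-21 - 24\right) = \left(-35\right) \left(-45\right) = 1575$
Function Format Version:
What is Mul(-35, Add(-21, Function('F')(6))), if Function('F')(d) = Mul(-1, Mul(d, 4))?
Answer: 1575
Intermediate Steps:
Function('F')(d) = Mul(-4, d) (Function('F')(d) = Mul(-1, Mul(4, d)) = Mul(-4, d))
Mul(-35, Add(-21, Function('F')(6))) = Mul(-35, Add(-21, Mul(-4, 6))) = Mul(-35, Add(-21, -24)) = Mul(-35, -45) = 1575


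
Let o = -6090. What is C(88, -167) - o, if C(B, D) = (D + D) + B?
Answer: 5844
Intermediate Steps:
C(B, D) = B + 2*D (C(B, D) = 2*D + B = B + 2*D)
C(88, -167) - o = (88 + 2*(-167)) - 1*(-6090) = (88 - 334) + 6090 = -246 + 6090 = 5844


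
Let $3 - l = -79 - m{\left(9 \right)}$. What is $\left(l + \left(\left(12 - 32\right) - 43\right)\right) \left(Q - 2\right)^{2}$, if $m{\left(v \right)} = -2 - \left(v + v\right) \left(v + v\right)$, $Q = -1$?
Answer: $-2763$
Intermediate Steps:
$m{\left(v \right)} = -2 - 4 v^{2}$ ($m{\left(v \right)} = -2 - 2 v 2 v = -2 - 4 v^{2}$)
$l = -244$ ($l = 3 - \left(-79 - \left(-2 - 4 \cdot 9^{2}\right)\right) = 3 - \left(-79 - \left(-2 - 324\right)\right) = 3 - \left(-79 - -326\right) = 3 - \left(-79 + 326\right) = 3 - 247 = -244$)
$\left(l + \left(\left(12 - 32\right) - 43\right)\right) \left(Q - 2\right)^{2} = \left(-244 + \left(\left(12 - 32\right) - 43\right)\right) \left(-1 - 2\right)^{2} = \left(-244 - 63\right) \left(-3\right)^{2} = \left(-244 - 63\right) 9 = \left(-307\right) 9 = -2763$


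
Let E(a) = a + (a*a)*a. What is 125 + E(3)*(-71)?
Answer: -2005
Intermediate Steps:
E(a) = a + a**3 (E(a) = a + a**2*a = a + a**3)
125 + E(3)*(-71) = 125 + (3 + 3**3)*(-71) = 125 + (3 + 27)*(-71) = 125 + 30*(-71) = 125 - 2130 = -2005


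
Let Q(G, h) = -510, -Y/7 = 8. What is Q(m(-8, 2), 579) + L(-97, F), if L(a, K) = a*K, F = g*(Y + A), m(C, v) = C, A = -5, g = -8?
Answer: -47846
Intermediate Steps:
Y = -56 (Y = -7*8 = -56)
F = 488 (F = -8*(-56 - 5) = -8*(-61) = 488)
L(a, K) = K*a
Q(m(-8, 2), 579) + L(-97, F) = -510 + 488*(-97) = -510 - 47336 = -47846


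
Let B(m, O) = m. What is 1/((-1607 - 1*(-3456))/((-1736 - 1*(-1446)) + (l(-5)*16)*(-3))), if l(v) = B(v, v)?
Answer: -50/1849 ≈ -0.027042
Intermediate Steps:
l(v) = v
1/((-1607 - 1*(-3456))/((-1736 - 1*(-1446)) + (l(-5)*16)*(-3))) = 1/((-1607 - 1*(-3456))/((-1736 - 1*(-1446)) - 5*16*(-3))) = 1/((-1607 + 3456)/((-1736 + 1446) - 80*(-3))) = 1/(1849/(-290 + 240)) = 1/(1849/(-50)) = 1/(1849*(-1/50)) = 1/(-1849/50) = -50/1849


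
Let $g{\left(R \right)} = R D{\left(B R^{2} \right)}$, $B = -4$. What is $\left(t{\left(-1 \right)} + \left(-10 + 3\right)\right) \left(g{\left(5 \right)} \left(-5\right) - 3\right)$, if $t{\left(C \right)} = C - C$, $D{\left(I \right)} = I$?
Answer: $-17479$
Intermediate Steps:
$t{\left(C \right)} = 0$
$g{\left(R \right)} = - 4 R^{3}$ ($g{\left(R \right)} = R \left(- 4 R^{2}\right) = - 4 R^{3}$)
$\left(t{\left(-1 \right)} + \left(-10 + 3\right)\right) \left(g{\left(5 \right)} \left(-5\right) - 3\right) = \left(0 + \left(-10 + 3\right)\right) \left(- 4 \cdot 5^{3} \left(-5\right) - 3\right) = \left(0 - 7\right) \left(\left(-4\right) 125 \left(-5\right) - 3\right) = - 7 \left(\left(-500\right) \left(-5\right) - 3\right) = - 7 \left(2500 - 3\right) = \left(-7\right) 2497 = -17479$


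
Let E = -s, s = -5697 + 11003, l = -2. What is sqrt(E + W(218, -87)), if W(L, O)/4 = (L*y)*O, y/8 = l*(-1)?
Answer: I*sqrt(1219130) ≈ 1104.1*I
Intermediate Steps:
y = 16 (y = 8*(-2*(-1)) = 8*2 = 16)
s = 5306
W(L, O) = 64*L*O (W(L, O) = 4*((L*16)*O) = 4*((16*L)*O) = 4*(16*L*O) = 64*L*O)
E = -5306 (E = -1*5306 = -5306)
sqrt(E + W(218, -87)) = sqrt(-5306 + 64*218*(-87)) = sqrt(-5306 - 1213824) = sqrt(-1219130) = I*sqrt(1219130)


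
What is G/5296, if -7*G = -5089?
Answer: 727/5296 ≈ 0.13727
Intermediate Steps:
G = 727 (G = -⅐*(-5089) = 727)
G/5296 = 727/5296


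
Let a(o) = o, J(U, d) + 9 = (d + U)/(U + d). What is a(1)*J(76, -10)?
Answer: -8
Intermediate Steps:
J(U, d) = -8 (J(U, d) = -9 + (d + U)/(U + d) = -9 + (U + d)/(U + d) = -9 + 1 = -8)
a(1)*J(76, -10) = 1*(-8) = -8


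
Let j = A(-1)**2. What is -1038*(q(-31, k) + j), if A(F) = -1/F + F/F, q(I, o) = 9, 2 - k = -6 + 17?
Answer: -13494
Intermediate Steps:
k = -9 (k = 2 - (-6 + 17) = 2 - 1*11 = 2 - 11 = -9)
A(F) = 1 - 1/F (A(F) = -1/F + 1 = 1 - 1/F)
j = 4 (j = ((-1 - 1)/(-1))**2 = (-1*(-2))**2 = 2**2 = 4)
-1038*(q(-31, k) + j) = -1038*(9 + 4) = -1038*13 = -13494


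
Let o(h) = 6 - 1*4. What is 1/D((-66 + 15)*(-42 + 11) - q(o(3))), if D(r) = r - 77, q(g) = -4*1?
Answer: 1/1508 ≈ 0.00066313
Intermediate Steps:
o(h) = 2 (o(h) = 6 - 4 = 2)
q(g) = -4
D(r) = -77 + r
1/D((-66 + 15)*(-42 + 11) - q(o(3))) = 1/(-77 + ((-66 + 15)*(-42 + 11) - 1*(-4))) = 1/(-77 + (-51*(-31) + 4)) = 1/(-77 + (1581 + 4)) = 1/(-77 + 1585) = 1/1508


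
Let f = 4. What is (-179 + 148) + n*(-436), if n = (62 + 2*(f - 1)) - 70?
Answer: 841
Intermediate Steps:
n = -2 (n = (62 + 2*(4 - 1)) - 70 = (62 + 2*3) - 70 = (62 + 6) - 70 = 68 - 70 = -2)
(-179 + 148) + n*(-436) = (-179 + 148) - 2*(-436) = -31 + 872 = 841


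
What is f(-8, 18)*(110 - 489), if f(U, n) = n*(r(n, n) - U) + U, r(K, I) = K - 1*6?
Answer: -133408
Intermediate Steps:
r(K, I) = -6 + K (r(K, I) = K - 6 = -6 + K)
f(U, n) = U + n*(-6 + n - U) (f(U, n) = n*((-6 + n) - U) + U = n*(-6 + n - U) + U = U + n*(-6 + n - U))
f(-8, 18)*(110 - 489) = (-8 + 18*(-6 + 18) - 1*(-8)*18)*(110 - 489) = (-8 + 18*12 + 144)*(-379) = (-8 + 216 + 144)*(-379) = 352*(-379) = -133408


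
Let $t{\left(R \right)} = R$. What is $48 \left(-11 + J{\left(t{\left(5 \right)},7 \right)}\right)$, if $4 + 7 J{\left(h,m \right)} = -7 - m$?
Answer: $- \frac{4560}{7} \approx -651.43$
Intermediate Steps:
$J{\left(h,m \right)} = - \frac{11}{7} - \frac{m}{7}$ ($J{\left(h,m \right)} = - \frac{4}{7} + \frac{-7 - m}{7} = - \frac{4}{7} - \left(1 + \frac{m}{7}\right) = - \frac{11}{7} - \frac{m}{7}$)
$48 \left(-11 + J{\left(t{\left(5 \right)},7 \right)}\right) = 48 \left(-11 - \frac{18}{7}\right) = 48 \left(- \frac{95}{7}\right) = - \frac{4560}{7}$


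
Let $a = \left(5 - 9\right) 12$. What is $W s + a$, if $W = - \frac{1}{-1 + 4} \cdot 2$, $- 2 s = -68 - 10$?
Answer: $-74$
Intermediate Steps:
$a = -48$ ($a = \left(-4\right) 12 = -48$)
$s = 39$ ($s = - \frac{-68 - 10}{2} = \left(- \frac{1}{2}\right) \left(-78\right) = 39$)
$W = - \frac{2}{3}$ ($W = - \frac{1}{3} \cdot 2 = \left(-1\right) \frac{1}{3} \cdot 2 = \left(- \frac{1}{3}\right) 2 = - \frac{2}{3} \approx -0.66667$)
$W s + a = \left(- \frac{2}{3}\right) 39 - 48 = -26 - 48 = -74$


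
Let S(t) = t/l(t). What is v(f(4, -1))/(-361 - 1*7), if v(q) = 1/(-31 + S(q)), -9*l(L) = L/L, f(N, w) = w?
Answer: 1/8096 ≈ 0.00012352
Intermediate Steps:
l(L) = -⅑ (l(L) = -L/(9*L) = -⅑*1 = -⅑)
S(t) = -9*t (S(t) = t/(-⅑) = t*(-9) = -9*t)
v(q) = 1/(-31 - 9*q)
v(f(4, -1))/(-361 - 1*7) = 1/((-31 - 9*(-1))*(-361 - 1*7)) = 1/((-31 + 9)*(-361 - 7)) = 1/(-22*(-368)) = -1/22*(-1/368) = 1/8096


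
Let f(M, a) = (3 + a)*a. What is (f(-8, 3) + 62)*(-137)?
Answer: -10960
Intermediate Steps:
f(M, a) = a*(3 + a)
(f(-8, 3) + 62)*(-137) = (3*(3 + 3) + 62)*(-137) = (3*6 + 62)*(-137) = (18 + 62)*(-137) = 80*(-137) = -10960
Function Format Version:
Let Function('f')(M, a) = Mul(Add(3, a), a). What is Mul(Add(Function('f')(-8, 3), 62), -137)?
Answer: -10960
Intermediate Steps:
Function('f')(M, a) = Mul(a, Add(3, a))
Mul(Add(Function('f')(-8, 3), 62), -137) = Mul(Add(Mul(3, Add(3, 3)), 62), -137) = Mul(Add(Mul(3, 6), 62), -137) = Mul(Add(18, 62), -137) = Mul(80, -137) = -10960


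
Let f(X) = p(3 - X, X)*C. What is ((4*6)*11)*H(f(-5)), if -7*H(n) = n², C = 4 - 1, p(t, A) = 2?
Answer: -9504/7 ≈ -1357.7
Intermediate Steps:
C = 3
f(X) = 6 (f(X) = 2*3 = 6)
H(n) = -n²/7
((4*6)*11)*H(f(-5)) = ((4*6)*11)*(-⅐*6²) = (24*11)*(-⅐*36) = 264*(-36/7) = -9504/7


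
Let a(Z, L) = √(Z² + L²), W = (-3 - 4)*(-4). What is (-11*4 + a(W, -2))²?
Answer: 2724 - 176*√197 ≈ 253.72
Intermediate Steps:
W = 28 (W = -7*(-4) = 28)
a(Z, L) = √(L² + Z²)
(-11*4 + a(W, -2))² = (-11*4 + √((-2)² + 28²))² = (-44 + √(4 + 784))² = (-44 + √788)² = (-44 + 2*√197)²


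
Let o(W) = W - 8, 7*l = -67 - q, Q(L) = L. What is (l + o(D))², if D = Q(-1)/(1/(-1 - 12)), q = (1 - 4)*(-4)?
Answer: 1936/49 ≈ 39.510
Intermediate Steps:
q = 12 (q = -3*(-4) = 12)
l = -79/7 (l = (-67 - 1*12)/7 = (-67 - 12)/7 = (⅐)*(-79) = -79/7 ≈ -11.286)
D = 13 (D = -1/(1/(-1 - 12)) = -1/(1/(-13)) = -1/(-1/13) = -1*(-13) = 13)
o(W) = -8 + W
(l + o(D))² = (-79/7 + (-8 + 13))² = (-79/7 + 5)² = (-44/7)² = 1936/49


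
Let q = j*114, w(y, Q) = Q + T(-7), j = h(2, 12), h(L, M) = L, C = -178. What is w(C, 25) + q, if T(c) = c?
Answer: 246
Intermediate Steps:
j = 2
w(y, Q) = -7 + Q (w(y, Q) = Q - 7 = -7 + Q)
q = 228 (q = 2*114 = 228)
w(C, 25) + q = (-7 + 25) + 228 = 18 + 228 = 246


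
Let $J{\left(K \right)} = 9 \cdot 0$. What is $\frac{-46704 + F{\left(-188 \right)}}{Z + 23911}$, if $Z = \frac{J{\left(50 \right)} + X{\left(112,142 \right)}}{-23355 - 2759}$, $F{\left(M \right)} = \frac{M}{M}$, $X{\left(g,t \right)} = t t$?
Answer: $- \frac{609801071}{312195845} \approx -1.9533$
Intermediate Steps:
$X{\left(g,t \right)} = t^{2}$
$J{\left(K \right)} = 0$
$F{\left(M \right)} = 1$
$Z = - \frac{10082}{13057}$ ($Z = \frac{0 + 142^{2}}{-23355 - 2759} = \frac{0 + 20164}{-26114} = 20164 \left(- \frac{1}{26114}\right) = - \frac{10082}{13057} \approx -0.77215$)
$\frac{-46704 + F{\left(-188 \right)}}{Z + 23911} = \frac{-46704 + 1}{- \frac{10082}{13057} + 23911} = - \frac{46703}{\frac{312195845}{13057}} = \left(-46703\right) \frac{13057}{312195845} = - \frac{609801071}{312195845}$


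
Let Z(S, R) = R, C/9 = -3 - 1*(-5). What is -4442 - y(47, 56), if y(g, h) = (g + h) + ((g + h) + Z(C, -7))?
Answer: -4641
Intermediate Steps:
C = 18 (C = 9*(-3 - 1*(-5)) = 9*(-3 + 5) = 9*2 = 18)
y(g, h) = -7 + 2*g + 2*h (y(g, h) = (g + h) + ((g + h) - 7) = (g + h) + (-7 + g + h) = -7 + 2*g + 2*h)
-4442 - y(47, 56) = -4442 - (-7 + 2*47 + 2*56) = -4442 - (-7 + 94 + 112) = -4442 - 1*199 = -4442 - 199 = -4641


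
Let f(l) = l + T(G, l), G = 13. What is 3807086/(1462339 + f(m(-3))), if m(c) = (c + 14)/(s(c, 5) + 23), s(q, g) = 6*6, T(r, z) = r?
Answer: 224618074/86278779 ≈ 2.6034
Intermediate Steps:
s(q, g) = 36
m(c) = 14/59 + c/59 (m(c) = (c + 14)/(36 + 23) = (14 + c)/59 = (14 + c)*(1/59) = 14/59 + c/59)
f(l) = 13 + l (f(l) = l + 13 = 13 + l)
3807086/(1462339 + f(m(-3))) = 3807086/(1462339 + (13 + (14/59 + (1/59)*(-3)))) = 3807086/(1462339 + (13 + (14/59 - 3/59))) = 3807086/(1462339 + (13 + 11/59)) = 3807086/(1462339 + 778/59) = 3807086/(86278779/59) = 3807086*(59/86278779) = 224618074/86278779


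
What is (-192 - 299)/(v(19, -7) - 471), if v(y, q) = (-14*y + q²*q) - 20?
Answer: 491/1100 ≈ 0.44636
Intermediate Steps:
v(y, q) = -20 + q³ - 14*y (v(y, q) = (-14*y + q³) - 20 = (q³ - 14*y) - 20 = -20 + q³ - 14*y)
(-192 - 299)/(v(19, -7) - 471) = (-192 - 299)/((-20 + (-7)³ - 14*19) - 471) = -491/((-20 - 343 - 266) - 471) = -491/(-629 - 471) = -491/(-1100) = -491*(-1/1100) = 491/1100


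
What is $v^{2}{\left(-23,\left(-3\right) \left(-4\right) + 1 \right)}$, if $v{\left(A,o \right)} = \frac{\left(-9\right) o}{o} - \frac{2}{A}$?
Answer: $\frac{42025}{529} \approx 79.442$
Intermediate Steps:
$v{\left(A,o \right)} = -9 - \frac{2}{A}$
$v^{2}{\left(-23,\left(-3\right) \left(-4\right) + 1 \right)} = \left(-9 - \frac{2}{-23}\right)^{2} = \left(-9 - - \frac{2}{23}\right)^{2} = \left(-9 + \frac{2}{23}\right)^{2} = \left(- \frac{205}{23}\right)^{2} = \frac{42025}{529}$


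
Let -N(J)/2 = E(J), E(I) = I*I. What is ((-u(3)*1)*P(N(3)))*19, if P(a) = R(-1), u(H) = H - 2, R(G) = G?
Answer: 19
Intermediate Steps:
u(H) = -2 + H
E(I) = I²
N(J) = -2*J²
P(a) = -1
((-u(3)*1)*P(N(3)))*19 = ((-(-2 + 3)*1)*(-1))*19 = ((-1*1*1)*(-1))*19 = (-1*1*(-1))*19 = -1*(-1)*19 = 1*19 = 19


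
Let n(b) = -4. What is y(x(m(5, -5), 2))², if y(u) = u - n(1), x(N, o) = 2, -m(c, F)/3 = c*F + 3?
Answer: 36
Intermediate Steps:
m(c, F) = -9 - 3*F*c (m(c, F) = -3*(c*F + 3) = -3*(F*c + 3) = -3*(3 + F*c) = -9 - 3*F*c)
y(u) = 4 + u (y(u) = u - 1*(-4) = u + 4 = 4 + u)
y(x(m(5, -5), 2))² = (4 + 2)² = 6² = 36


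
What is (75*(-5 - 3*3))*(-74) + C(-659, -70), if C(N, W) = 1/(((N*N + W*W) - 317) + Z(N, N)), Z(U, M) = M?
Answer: 34048528501/438205 ≈ 77700.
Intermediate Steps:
C(N, W) = 1/(-317 + N + N² + W²) (C(N, W) = 1/(((N*N + W*W) - 317) + N) = 1/(((N² + W²) - 317) + N) = 1/((-317 + N² + W²) + N) = 1/(-317 + N + N² + W²))
(75*(-5 - 3*3))*(-74) + C(-659, -70) = (75*(-5 - 3*3))*(-74) + 1/(-317 - 659 + (-659)² + (-70)²) = (75*(-5 - 9))*(-74) + 1/(-317 - 659 + 434281 + 4900) = (75*(-14))*(-74) + 1/438205 = -1050*(-74) + 1/438205 = 77700 + 1/438205 = 34048528501/438205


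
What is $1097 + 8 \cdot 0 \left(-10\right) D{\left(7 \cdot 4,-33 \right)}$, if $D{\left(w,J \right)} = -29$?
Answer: $1097$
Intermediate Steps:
$1097 + 8 \cdot 0 \left(-10\right) D{\left(7 \cdot 4,-33 \right)} = 1097 + 8 \cdot 0 \left(-10\right) \left(-29\right) = 1097 + 0 \left(-10\right) \left(-29\right) = 1097 + 0 \left(-29\right) = 1097 + 0 = 1097$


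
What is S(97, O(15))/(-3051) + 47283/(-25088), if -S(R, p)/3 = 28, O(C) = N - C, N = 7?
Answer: -47384347/25514496 ≈ -1.8572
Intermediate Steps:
O(C) = 7 - C
S(R, p) = -84 (S(R, p) = -3*28 = -84)
S(97, O(15))/(-3051) + 47283/(-25088) = -84/(-3051) + 47283/(-25088) = -84*(-1/3051) + 47283*(-1/25088) = 28/1017 - 47283/25088 = -47384347/25514496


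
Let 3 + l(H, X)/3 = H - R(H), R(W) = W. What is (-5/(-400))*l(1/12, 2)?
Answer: -9/80 ≈ -0.11250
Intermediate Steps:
l(H, X) = -9 (l(H, X) = -9 + 3*(H - H) = -9 + 3*0 = -9 + 0 = -9)
(-5/(-400))*l(1/12, 2) = -5/(-400)*(-9) = -5*(-1/400)*(-9) = (1/80)*(-9) = -9/80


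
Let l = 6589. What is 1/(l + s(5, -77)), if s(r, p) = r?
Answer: 1/6594 ≈ 0.00015165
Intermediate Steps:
1/(l + s(5, -77)) = 1/(6589 + 5) = 1/6594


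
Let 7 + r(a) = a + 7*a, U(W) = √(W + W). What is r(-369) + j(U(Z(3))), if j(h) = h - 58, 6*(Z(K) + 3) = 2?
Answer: -3017 + 4*I*√3/3 ≈ -3017.0 + 2.3094*I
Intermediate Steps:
Z(K) = -8/3 (Z(K) = -3 + (⅙)*2 = -3 + ⅓ = -8/3)
U(W) = √2*√W (U(W) = √(2*W) = √2*√W)
r(a) = -7 + 8*a (r(a) = -7 + (a + 7*a) = -7 + 8*a)
j(h) = -58 + h
r(-369) + j(U(Z(3))) = (-7 + 8*(-369)) + (-58 + √2*√(-8/3)) = (-7 - 2952) + (-58 + √2*(2*I*√6/3)) = -2959 + (-58 + 4*I*√3/3) = -3017 + 4*I*√3/3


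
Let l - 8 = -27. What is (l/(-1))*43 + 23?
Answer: 840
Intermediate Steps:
l = -19 (l = 8 - 27 = -19)
(l/(-1))*43 + 23 = -19/(-1)*43 + 23 = -19*(-1)*43 + 23 = 19*43 + 23 = 817 + 23 = 840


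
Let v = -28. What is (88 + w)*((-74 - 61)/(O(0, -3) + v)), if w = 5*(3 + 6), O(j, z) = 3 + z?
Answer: 2565/4 ≈ 641.25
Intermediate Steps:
w = 45 (w = 5*9 = 45)
(88 + w)*((-74 - 61)/(O(0, -3) + v)) = (88 + 45)*((-74 - 61)/((3 - 3) - 28)) = 133*(-135/(0 - 28)) = 133*(-135/(-28)) = 133*(-135*(-1/28)) = 133*(135/28) = 2565/4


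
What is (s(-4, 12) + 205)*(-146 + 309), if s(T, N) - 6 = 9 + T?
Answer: 35208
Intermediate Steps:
s(T, N) = 15 + T (s(T, N) = 6 + (9 + T) = 15 + T)
(s(-4, 12) + 205)*(-146 + 309) = ((15 - 4) + 205)*(-146 + 309) = (11 + 205)*163 = 216*163 = 35208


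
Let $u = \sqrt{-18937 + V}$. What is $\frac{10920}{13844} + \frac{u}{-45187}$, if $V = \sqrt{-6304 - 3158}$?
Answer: $\frac{2730}{3461} - \frac{\sqrt{-18937 + i \sqrt{9462}}}{45187} \approx 0.78878 - 0.0030454 i$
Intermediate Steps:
$V = i \sqrt{9462}$ ($V = \sqrt{-9462} = i \sqrt{9462} \approx 97.273 i$)
$u = \sqrt{-18937 + i \sqrt{9462}} \approx 0.3534 + 137.61 i$
$\frac{10920}{13844} + \frac{u}{-45187} = \frac{10920}{13844} + \frac{\sqrt{-18937 + i \sqrt{9462}}}{-45187} = 10920 \cdot \frac{1}{13844} + \sqrt{-18937 + i \sqrt{9462}} \left(- \frac{1}{45187}\right) = \frac{2730}{3461} - \frac{\sqrt{-18937 + i \sqrt{9462}}}{45187}$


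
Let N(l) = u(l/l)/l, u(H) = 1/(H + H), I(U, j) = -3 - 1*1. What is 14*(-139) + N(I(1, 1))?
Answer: -15569/8 ≈ -1946.1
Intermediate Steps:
I(U, j) = -4 (I(U, j) = -3 - 1 = -4)
u(H) = 1/(2*H)
N(l) = 1/(2*l) (N(l) = (1/(2*((l/l))))/l = ((½)/1)/l = ((½)*1)/l = 1/(2*l))
14*(-139) + N(I(1, 1)) = 14*(-139) + (½)/(-4) = -1946 + (½)*(-¼) = -1946 - ⅛ = -15569/8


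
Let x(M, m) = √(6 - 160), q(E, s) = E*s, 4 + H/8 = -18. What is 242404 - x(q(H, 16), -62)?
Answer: 242404 - I*√154 ≈ 2.424e+5 - 12.41*I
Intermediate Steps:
H = -176 (H = -32 + 8*(-18) = -32 - 144 = -176)
x(M, m) = I*√154 (x(M, m) = √(-154) = I*√154)
242404 - x(q(H, 16), -62) = 242404 - I*√154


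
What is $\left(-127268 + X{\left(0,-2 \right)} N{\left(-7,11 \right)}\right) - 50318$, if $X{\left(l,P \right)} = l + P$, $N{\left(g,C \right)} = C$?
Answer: $-177608$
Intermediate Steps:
$X{\left(l,P \right)} = P + l$
$\left(-127268 + X{\left(0,-2 \right)} N{\left(-7,11 \right)}\right) - 50318 = \left(-127268 + \left(-2 + 0\right) 11\right) - 50318 = \left(-127268 - 22\right) - 50318 = -127290 - 50318 = -177608$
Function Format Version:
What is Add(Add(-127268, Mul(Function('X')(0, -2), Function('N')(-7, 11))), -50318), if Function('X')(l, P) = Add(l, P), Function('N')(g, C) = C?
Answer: -177608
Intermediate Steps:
Function('X')(l, P) = Add(P, l)
Add(Add(-127268, Mul(Function('X')(0, -2), Function('N')(-7, 11))), -50318) = Add(Add(-127268, Mul(Add(-2, 0), 11)), -50318) = Add(Add(-127268, Mul(-2, 11)), -50318) = Add(Add(-127268, -22), -50318) = Add(-127290, -50318) = -177608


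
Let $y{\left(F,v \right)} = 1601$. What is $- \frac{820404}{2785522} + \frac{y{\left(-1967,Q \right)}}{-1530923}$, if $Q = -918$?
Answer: $- \frac{630217486807}{2132209848403} \approx -0.29557$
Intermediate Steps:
$- \frac{820404}{2785522} + \frac{y{\left(-1967,Q \right)}}{-1530923} = - \frac{820404}{2785522} + \frac{1601}{-1530923} = \left(-820404\right) \frac{1}{2785522} + 1601 \left(- \frac{1}{1530923}\right) = - \frac{410202}{1392761} - \frac{1601}{1530923} = - \frac{630217486807}{2132209848403}$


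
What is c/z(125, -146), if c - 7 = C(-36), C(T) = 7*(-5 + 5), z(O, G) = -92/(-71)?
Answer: 497/92 ≈ 5.4022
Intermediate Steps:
z(O, G) = 92/71 (z(O, G) = -92*(-1/71) = 92/71)
C(T) = 0 (C(T) = 7*0 = 0)
c = 7 (c = 7 + 0 = 7)
c/z(125, -146) = 7/(92/71) = 7*(71/92) = 497/92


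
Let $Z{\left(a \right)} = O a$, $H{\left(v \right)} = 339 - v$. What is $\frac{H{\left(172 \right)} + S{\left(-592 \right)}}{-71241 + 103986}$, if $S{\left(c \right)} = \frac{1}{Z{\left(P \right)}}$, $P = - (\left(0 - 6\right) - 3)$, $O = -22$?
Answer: $\frac{6613}{1296702} \approx 0.0050999$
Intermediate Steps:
$P = 9$ ($P = - (-6 - 3) = \left(-1\right) \left(-9\right) = 9$)
$Z{\left(a \right)} = - 22 a$
$S{\left(c \right)} = - \frac{1}{198}$ ($S{\left(c \right)} = \frac{1}{\left(-22\right) 9} = \frac{1}{-198} = - \frac{1}{198}$)
$\frac{H{\left(172 \right)} + S{\left(-592 \right)}}{-71241 + 103986} = \frac{\left(339 - 172\right) - \frac{1}{198}}{-71241 + 103986} = \frac{\left(339 - 172\right) - \frac{1}{198}}{32745} = \left(167 - \frac{1}{198}\right) \frac{1}{32745} = \frac{33065}{198} \cdot \frac{1}{32745} = \frac{6613}{1296702}$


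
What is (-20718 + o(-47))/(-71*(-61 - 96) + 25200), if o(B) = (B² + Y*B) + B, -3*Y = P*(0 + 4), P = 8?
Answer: -54164/109041 ≈ -0.49673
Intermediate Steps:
Y = -32/3 (Y = -8*(0 + 4)/3 = -8*4/3 = -⅓*32 = -32/3 ≈ -10.667)
o(B) = B² - 29*B/3 (o(B) = (B² - 32*B/3) + B = B² - 29*B/3)
(-20718 + o(-47))/(-71*(-61 - 96) + 25200) = (-20718 + (⅓)*(-47)*(-29 + 3*(-47)))/(-71*(-61 - 96) + 25200) = (-20718 + (⅓)*(-47)*(-29 - 141))/(-71*(-157) + 25200) = (-20718 + (⅓)*(-47)*(-170))/(11147 + 25200) = (-20718 + 7990/3)/36347 = -54164/3*1/36347 = -54164/109041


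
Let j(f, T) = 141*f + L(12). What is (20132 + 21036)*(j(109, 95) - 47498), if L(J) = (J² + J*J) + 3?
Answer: -1310706784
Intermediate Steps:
L(J) = 3 + 2*J² (L(J) = (J² + J²) + 3 = 2*J² + 3 = 3 + 2*J²)
j(f, T) = 291 + 141*f (j(f, T) = 141*f + (3 + 2*12²) = 141*f + (3 + 2*144) = 141*f + (3 + 288) = 141*f + 291 = 291 + 141*f)
(20132 + 21036)*(j(109, 95) - 47498) = (20132 + 21036)*((291 + 141*109) - 47498) = 41168*((291 + 15369) - 47498) = 41168*(15660 - 47498) = 41168*(-31838) = -1310706784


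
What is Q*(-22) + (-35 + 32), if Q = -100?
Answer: 2197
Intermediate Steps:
Q*(-22) + (-35 + 32) = -100*(-22) + (-35 + 32) = 2200 - 3 = 2197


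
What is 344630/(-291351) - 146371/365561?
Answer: -168628624651/106506562911 ≈ -1.5833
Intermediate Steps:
344630/(-291351) - 146371/365561 = 344630*(-1/291351) - 146371*1/365561 = -344630/291351 - 146371/365561 = -168628624651/106506562911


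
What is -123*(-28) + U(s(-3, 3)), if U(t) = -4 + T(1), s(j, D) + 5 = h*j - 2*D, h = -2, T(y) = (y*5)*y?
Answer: 3445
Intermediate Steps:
T(y) = 5*y² (T(y) = (5*y)*y = 5*y²)
s(j, D) = -5 - 2*D - 2*j (s(j, D) = -5 + (-2*j - 2*D) = -5 + (-2*D - 2*j) = -5 - 2*D - 2*j)
U(t) = 1 (U(t) = -4 + 5*1² = -4 + 5*1 = -4 + 5 = 1)
-123*(-28) + U(s(-3, 3)) = -123*(-28) + 1 = 3444 + 1 = 3445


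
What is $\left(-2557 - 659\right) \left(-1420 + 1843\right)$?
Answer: $-1360368$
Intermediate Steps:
$\left(-2557 - 659\right) \left(-1420 + 1843\right) = \left(-3216\right) 423 = -1360368$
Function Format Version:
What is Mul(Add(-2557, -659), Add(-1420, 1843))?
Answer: -1360368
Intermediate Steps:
Mul(Add(-2557, -659), Add(-1420, 1843)) = Mul(-3216, 423) = -1360368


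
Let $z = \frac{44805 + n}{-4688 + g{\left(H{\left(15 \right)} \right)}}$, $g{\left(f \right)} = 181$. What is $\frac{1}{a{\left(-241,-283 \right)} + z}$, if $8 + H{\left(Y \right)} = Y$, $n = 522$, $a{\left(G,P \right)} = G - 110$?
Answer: $- \frac{4507}{1627284} \approx -0.0027696$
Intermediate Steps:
$a{\left(G,P \right)} = -110 + G$ ($a{\left(G,P \right)} = G - 110 = -110 + G$)
$H{\left(Y \right)} = -8 + Y$
$z = - \frac{45327}{4507}$ ($z = \frac{44805 + 522}{-4688 + 181} = \frac{45327}{-4507} = 45327 \left(- \frac{1}{4507}\right) = - \frac{45327}{4507} \approx -10.057$)
$\frac{1}{a{\left(-241,-283 \right)} + z} = \frac{1}{\left(-110 - 241\right) - \frac{45327}{4507}} = \frac{1}{-351 - \frac{45327}{4507}} = \frac{1}{- \frac{1627284}{4507}} = - \frac{4507}{1627284}$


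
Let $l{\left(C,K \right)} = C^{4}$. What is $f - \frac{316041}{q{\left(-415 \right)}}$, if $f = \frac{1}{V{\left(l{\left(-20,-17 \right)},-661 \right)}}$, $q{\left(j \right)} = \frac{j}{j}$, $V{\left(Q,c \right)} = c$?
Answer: $- \frac{208903102}{661} \approx -3.1604 \cdot 10^{5}$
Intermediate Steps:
$q{\left(j \right)} = 1$
$f = - \frac{1}{661}$ ($f = \frac{1}{-661} = - \frac{1}{661} \approx -0.0015129$)
$f - \frac{316041}{q{\left(-415 \right)}} = - \frac{1}{661} - \frac{316041}{1} = - \frac{1}{661} - 316041 \cdot 1 = - \frac{1}{661} - 316041 = - \frac{208903102}{661}$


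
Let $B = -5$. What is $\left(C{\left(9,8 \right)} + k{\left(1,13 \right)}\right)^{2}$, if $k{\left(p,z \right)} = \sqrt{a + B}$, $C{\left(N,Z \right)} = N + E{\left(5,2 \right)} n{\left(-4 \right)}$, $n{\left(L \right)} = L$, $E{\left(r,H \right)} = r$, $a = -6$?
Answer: $\left(11 - i \sqrt{11}\right)^{2} \approx 110.0 - 72.966 i$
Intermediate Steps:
$C{\left(N,Z \right)} = -20 + N$ ($C{\left(N,Z \right)} = N + 5 \left(-4\right) = N - 20 = -20 + N$)
$k{\left(p,z \right)} = i \sqrt{11}$ ($k{\left(p,z \right)} = \sqrt{-6 - 5} = \sqrt{-11} = i \sqrt{11}$)
$\left(C{\left(9,8 \right)} + k{\left(1,13 \right)}\right)^{2} = \left(\left(-20 + 9\right) + i \sqrt{11}\right)^{2} = \left(-11 + i \sqrt{11}\right)^{2}$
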